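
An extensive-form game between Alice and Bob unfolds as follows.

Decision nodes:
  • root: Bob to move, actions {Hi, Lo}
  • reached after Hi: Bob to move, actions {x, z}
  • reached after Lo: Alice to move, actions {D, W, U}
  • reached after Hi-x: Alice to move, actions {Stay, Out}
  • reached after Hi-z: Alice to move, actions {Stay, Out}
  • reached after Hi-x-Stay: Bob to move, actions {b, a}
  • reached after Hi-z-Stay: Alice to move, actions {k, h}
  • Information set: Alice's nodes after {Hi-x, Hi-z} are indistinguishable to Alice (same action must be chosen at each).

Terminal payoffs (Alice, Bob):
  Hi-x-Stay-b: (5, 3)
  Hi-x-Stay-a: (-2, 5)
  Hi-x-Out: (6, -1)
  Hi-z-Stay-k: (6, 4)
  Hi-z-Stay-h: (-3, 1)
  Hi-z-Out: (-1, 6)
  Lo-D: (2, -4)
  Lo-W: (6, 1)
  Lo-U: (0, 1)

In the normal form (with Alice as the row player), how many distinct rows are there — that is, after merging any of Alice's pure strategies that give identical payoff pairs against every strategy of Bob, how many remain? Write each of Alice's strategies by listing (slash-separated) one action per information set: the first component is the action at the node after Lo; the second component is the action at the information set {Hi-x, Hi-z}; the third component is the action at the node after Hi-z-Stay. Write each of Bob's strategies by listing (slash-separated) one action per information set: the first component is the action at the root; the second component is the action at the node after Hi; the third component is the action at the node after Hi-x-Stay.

9

Alice has 12 pure strategies: D/Stay/k, D/Stay/h, D/Out/k, D/Out/h, W/Stay/k, W/Stay/h, W/Out/k, W/Out/h, U/Stay/k, U/Stay/h, U/Out/k, U/Out/h. Columns: Hi/x/b, Hi/x/a, Hi/z/b, Hi/z/a, Lo/x/b, Lo/x/a, Lo/z/b, Lo/z/a.
{D/Stay/k} → row (5,3) (-2,5) (6,4) (6,4) (2,-4) (2,-4) (2,-4) (2,-4)
{D/Stay/h} → row (5,3) (-2,5) (-3,1) (-3,1) (2,-4) (2,-4) (2,-4) (2,-4)
{D/Out/k, D/Out/h} → row (6,-1) (6,-1) (-1,6) (-1,6) (2,-4) (2,-4) (2,-4) (2,-4)
{W/Stay/k} → row (5,3) (-2,5) (6,4) (6,4) (6,1) (6,1) (6,1) (6,1)
{W/Stay/h} → row (5,3) (-2,5) (-3,1) (-3,1) (6,1) (6,1) (6,1) (6,1)
{W/Out/k, W/Out/h} → row (6,-1) (6,-1) (-1,6) (-1,6) (6,1) (6,1) (6,1) (6,1)
{U/Stay/k} → row (5,3) (-2,5) (6,4) (6,4) (0,1) (0,1) (0,1) (0,1)
{U/Stay/h} → row (5,3) (-2,5) (-3,1) (-3,1) (0,1) (0,1) (0,1) (0,1)
{U/Out/k, U/Out/h} → row (6,-1) (6,-1) (-1,6) (-1,6) (0,1) (0,1) (0,1) (0,1)
That's 9 distinct rows out of 12 strategies.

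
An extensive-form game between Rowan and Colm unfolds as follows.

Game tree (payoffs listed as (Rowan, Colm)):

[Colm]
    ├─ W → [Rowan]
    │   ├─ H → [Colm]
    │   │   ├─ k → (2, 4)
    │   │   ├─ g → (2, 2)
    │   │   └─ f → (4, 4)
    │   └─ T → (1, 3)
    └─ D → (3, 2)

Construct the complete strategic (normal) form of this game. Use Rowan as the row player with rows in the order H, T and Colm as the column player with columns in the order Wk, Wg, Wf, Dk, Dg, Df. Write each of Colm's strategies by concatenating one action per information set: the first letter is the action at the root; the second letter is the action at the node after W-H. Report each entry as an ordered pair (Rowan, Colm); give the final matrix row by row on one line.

H: (2,4) (2,2) (4,4) (3,2) (3,2) (3,2) | T: (1,3) (1,3) (1,3) (3,2) (3,2) (3,2)

Row H: Wk→(2,4), Wg→(2,2), Wf→(4,4), Dk→(3,2), Dg→(3,2), Df→(3,2)
Row T: Wk→(1,3), Wg→(1,3), Wf→(1,3), Dk→(3,2), Dg→(3,2), Df→(3,2)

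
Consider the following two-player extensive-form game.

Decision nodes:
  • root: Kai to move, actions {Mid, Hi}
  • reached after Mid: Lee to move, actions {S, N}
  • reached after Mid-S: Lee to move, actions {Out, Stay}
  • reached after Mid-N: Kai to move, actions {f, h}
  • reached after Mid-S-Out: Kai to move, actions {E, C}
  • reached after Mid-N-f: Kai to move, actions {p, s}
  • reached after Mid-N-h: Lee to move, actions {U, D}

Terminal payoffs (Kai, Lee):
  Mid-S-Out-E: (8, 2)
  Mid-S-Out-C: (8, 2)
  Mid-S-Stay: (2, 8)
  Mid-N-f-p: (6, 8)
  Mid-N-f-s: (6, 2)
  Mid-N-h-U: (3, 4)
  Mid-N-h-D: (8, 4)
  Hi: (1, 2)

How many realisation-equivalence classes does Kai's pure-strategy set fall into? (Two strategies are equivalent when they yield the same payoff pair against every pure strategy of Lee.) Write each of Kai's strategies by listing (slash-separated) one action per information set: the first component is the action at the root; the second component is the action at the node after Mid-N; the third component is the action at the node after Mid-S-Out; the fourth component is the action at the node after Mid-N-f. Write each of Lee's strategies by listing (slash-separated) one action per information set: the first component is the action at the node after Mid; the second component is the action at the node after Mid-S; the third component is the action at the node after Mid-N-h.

Kai has 16 pure strategies: Mid/f/E/p, Mid/f/E/s, Mid/f/C/p, Mid/f/C/s, Mid/h/E/p, Mid/h/E/s, Mid/h/C/p, Mid/h/C/s, Hi/f/E/p, Hi/f/E/s, Hi/f/C/p, Hi/f/C/s, Hi/h/E/p, Hi/h/E/s, Hi/h/C/p, Hi/h/C/s. Columns: S/Out/U, S/Out/D, S/Stay/U, S/Stay/D, N/Out/U, N/Out/D, N/Stay/U, N/Stay/D.
{Mid/f/E/p, Mid/f/C/p} → row (8,2) (8,2) (2,8) (2,8) (6,8) (6,8) (6,8) (6,8)
{Mid/f/E/s, Mid/f/C/s} → row (8,2) (8,2) (2,8) (2,8) (6,2) (6,2) (6,2) (6,2)
{Mid/h/E/p, Mid/h/E/s, Mid/h/C/p, Mid/h/C/s} → row (8,2) (8,2) (2,8) (2,8) (3,4) (8,4) (3,4) (8,4)
{Hi/f/E/p, Hi/f/E/s, Hi/f/C/p, Hi/f/C/s, Hi/h/E/p, Hi/h/E/s, Hi/h/C/p, Hi/h/C/s} → row (1,2) (1,2) (1,2) (1,2) (1,2) (1,2) (1,2) (1,2)
That's 4 distinct rows out of 16 strategies.

4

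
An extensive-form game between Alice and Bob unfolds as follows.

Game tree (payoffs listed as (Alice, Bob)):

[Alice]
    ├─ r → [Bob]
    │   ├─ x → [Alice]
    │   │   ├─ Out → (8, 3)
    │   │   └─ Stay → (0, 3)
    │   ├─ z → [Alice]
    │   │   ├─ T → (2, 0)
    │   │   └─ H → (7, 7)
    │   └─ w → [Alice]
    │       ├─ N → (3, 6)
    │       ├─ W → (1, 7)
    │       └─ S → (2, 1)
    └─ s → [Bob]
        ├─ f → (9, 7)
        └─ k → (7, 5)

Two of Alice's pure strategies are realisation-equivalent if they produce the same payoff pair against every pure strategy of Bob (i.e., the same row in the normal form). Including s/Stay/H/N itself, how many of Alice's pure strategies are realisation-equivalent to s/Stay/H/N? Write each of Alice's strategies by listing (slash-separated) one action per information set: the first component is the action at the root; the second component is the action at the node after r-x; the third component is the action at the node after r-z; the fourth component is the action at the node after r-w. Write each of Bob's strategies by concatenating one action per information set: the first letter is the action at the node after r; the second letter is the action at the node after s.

Row for s/Stay/H/N (columns xf, xk, zf, zk, wf, wk): (9,7) (7,5) (9,7) (7,5) (9,7) (7,5).
Under s/Stay/H/N, Alice's choice at the node after r-x and at the node after r-z and at the node after r-w can never be reached regardless of what Bob does, so varying those choices leaves every outcome unchanged.
Holding the reachable choices fixed and varying the unreachable ones freely already gives 2 × 2 × 3 = 12 equivalent strategies.
No other strategy reproduces this row, so those 12 are the full class: s/Out/T/N, s/Out/T/W, s/Out/T/S, s/Out/H/N, s/Out/H/W, s/Out/H/S, s/Stay/T/N, s/Stay/T/W, s/Stay/T/S, s/Stay/H/N, s/Stay/H/W, s/Stay/H/S.

12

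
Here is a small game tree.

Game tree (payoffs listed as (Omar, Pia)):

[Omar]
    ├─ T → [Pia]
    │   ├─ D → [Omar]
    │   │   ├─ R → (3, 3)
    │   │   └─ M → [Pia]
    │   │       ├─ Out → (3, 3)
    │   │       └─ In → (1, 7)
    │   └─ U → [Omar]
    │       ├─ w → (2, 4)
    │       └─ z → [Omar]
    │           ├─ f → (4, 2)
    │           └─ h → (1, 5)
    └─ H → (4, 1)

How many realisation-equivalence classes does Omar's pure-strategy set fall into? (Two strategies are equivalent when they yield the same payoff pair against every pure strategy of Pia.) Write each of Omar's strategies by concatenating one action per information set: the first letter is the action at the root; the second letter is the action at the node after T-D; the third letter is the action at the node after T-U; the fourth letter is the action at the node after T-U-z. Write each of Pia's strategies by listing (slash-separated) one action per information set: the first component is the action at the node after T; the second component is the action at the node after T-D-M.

7

Omar has 16 pure strategies: TRwf, TRwh, TRzf, TRzh, TMwf, TMwh, TMzf, TMzh, HRwf, HRwh, HRzf, HRzh, HMwf, HMwh, HMzf, HMzh. Columns: D/Out, D/In, U/Out, U/In.
{TRwf, TRwh} → row (3,3) (3,3) (2,4) (2,4)
{TRzf} → row (3,3) (3,3) (4,2) (4,2)
{TRzh} → row (3,3) (3,3) (1,5) (1,5)
{TMwf, TMwh} → row (3,3) (1,7) (2,4) (2,4)
{TMzf} → row (3,3) (1,7) (4,2) (4,2)
{TMzh} → row (3,3) (1,7) (1,5) (1,5)
{HRwf, HRwh, HRzf, HRzh, HMwf, HMwh, HMzf, HMzh} → row (4,1) (4,1) (4,1) (4,1)
That's 7 distinct rows out of 16 strategies.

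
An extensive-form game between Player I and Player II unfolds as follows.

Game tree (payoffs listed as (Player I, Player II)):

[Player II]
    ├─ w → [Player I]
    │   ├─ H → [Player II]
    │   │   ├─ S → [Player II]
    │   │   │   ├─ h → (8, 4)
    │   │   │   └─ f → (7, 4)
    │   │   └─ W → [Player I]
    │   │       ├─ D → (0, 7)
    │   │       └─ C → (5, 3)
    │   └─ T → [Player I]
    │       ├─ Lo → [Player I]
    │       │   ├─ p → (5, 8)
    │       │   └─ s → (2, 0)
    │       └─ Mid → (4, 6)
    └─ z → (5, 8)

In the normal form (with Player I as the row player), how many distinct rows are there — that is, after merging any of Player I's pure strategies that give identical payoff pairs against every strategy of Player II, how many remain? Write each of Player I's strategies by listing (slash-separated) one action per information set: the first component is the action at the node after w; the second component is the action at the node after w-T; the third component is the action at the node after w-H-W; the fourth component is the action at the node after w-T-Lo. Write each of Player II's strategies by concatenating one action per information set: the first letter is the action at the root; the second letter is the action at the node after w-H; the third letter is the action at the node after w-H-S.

Player I has 16 pure strategies: H/Lo/D/p, H/Lo/D/s, H/Lo/C/p, H/Lo/C/s, H/Mid/D/p, H/Mid/D/s, H/Mid/C/p, H/Mid/C/s, T/Lo/D/p, T/Lo/D/s, T/Lo/C/p, T/Lo/C/s, T/Mid/D/p, T/Mid/D/s, T/Mid/C/p, T/Mid/C/s. Columns: wSh, wSf, wWh, wWf, zSh, zSf, zWh, zWf.
{H/Lo/D/p, H/Lo/D/s, H/Mid/D/p, H/Mid/D/s} → row (8,4) (7,4) (0,7) (0,7) (5,8) (5,8) (5,8) (5,8)
{H/Lo/C/p, H/Lo/C/s, H/Mid/C/p, H/Mid/C/s} → row (8,4) (7,4) (5,3) (5,3) (5,8) (5,8) (5,8) (5,8)
{T/Lo/D/p, T/Lo/C/p} → row (5,8) (5,8) (5,8) (5,8) (5,8) (5,8) (5,8) (5,8)
{T/Lo/D/s, T/Lo/C/s} → row (2,0) (2,0) (2,0) (2,0) (5,8) (5,8) (5,8) (5,8)
{T/Mid/D/p, T/Mid/D/s, T/Mid/C/p, T/Mid/C/s} → row (4,6) (4,6) (4,6) (4,6) (5,8) (5,8) (5,8) (5,8)
That's 5 distinct rows out of 16 strategies.

5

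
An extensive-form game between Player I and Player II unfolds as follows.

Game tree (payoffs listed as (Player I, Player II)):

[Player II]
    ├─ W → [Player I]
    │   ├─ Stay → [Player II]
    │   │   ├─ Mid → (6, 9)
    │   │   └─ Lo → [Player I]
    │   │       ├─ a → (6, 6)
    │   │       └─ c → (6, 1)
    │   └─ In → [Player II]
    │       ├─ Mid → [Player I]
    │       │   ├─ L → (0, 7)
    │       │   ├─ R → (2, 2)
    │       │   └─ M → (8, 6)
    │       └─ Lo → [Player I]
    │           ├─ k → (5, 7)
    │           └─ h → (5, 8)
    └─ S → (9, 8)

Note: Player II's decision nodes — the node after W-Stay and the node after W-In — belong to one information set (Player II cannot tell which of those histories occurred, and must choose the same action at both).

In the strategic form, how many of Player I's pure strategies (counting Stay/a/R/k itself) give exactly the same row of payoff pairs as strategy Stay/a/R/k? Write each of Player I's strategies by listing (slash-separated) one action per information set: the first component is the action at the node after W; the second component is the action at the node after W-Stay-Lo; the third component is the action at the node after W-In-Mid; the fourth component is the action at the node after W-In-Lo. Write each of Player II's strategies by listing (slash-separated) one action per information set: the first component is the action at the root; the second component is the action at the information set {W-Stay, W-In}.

Row for Stay/a/R/k (columns W/Mid, W/Lo, S/Mid, S/Lo): (6,9) (6,6) (9,8) (9,8).
Under Stay/a/R/k, Player I's choice at the node after W-In-Mid and at the node after W-In-Lo can never be reached regardless of what Player II does, so varying those choices leaves every outcome unchanged.
Holding the reachable choices fixed and varying the unreachable ones freely already gives 3 × 2 = 6 equivalent strategies.
No other strategy reproduces this row, so those 6 are the full class: Stay/a/L/k, Stay/a/L/h, Stay/a/R/k, Stay/a/R/h, Stay/a/M/k, Stay/a/M/h.

6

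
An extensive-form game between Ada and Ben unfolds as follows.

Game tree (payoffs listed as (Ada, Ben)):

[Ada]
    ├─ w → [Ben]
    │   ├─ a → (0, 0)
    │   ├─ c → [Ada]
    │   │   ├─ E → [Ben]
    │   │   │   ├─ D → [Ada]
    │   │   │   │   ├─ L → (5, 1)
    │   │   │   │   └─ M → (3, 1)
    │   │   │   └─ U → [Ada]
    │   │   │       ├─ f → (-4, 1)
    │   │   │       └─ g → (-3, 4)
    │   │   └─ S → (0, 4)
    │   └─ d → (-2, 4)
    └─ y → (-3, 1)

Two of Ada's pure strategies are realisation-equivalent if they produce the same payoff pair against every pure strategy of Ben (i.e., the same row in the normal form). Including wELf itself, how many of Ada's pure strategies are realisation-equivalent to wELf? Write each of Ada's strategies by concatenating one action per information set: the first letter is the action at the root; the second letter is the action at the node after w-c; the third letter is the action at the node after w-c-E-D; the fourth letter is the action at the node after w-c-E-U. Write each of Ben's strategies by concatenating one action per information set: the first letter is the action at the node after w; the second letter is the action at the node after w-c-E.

Row for wELf (columns aD, aU, cD, cU, dD, dU): (0,0) (0,0) (5,1) (-4,1) (-2,4) (-2,4).
Every one of Ada's information sets is on the play path for some reply by Ben when Ada follows wELf.
Changing the action at any of them therefore changes at least one column, so only wELf itself gives this row.

1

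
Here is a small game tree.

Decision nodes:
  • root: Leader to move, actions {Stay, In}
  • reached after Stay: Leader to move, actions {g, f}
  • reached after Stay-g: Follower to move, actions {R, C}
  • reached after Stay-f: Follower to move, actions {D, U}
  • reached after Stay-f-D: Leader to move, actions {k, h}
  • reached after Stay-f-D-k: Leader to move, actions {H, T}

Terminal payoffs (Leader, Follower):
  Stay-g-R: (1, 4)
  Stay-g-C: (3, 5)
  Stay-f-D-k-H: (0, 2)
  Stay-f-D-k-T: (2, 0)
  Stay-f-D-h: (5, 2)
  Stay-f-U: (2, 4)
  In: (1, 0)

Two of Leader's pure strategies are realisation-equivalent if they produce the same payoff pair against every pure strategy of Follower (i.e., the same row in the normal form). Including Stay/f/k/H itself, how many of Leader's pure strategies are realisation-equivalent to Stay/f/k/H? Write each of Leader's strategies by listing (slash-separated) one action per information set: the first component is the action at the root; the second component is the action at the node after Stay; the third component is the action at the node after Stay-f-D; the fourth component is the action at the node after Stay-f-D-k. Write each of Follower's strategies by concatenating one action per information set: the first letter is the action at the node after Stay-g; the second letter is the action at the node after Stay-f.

Row for Stay/f/k/H (columns RD, RU, CD, CU): (0,2) (2,4) (0,2) (2,4).
Every one of Leader's information sets is on the play path for some reply by Follower when Leader follows Stay/f/k/H.
Changing the action at any of them therefore changes at least one column, so only Stay/f/k/H itself gives this row.

1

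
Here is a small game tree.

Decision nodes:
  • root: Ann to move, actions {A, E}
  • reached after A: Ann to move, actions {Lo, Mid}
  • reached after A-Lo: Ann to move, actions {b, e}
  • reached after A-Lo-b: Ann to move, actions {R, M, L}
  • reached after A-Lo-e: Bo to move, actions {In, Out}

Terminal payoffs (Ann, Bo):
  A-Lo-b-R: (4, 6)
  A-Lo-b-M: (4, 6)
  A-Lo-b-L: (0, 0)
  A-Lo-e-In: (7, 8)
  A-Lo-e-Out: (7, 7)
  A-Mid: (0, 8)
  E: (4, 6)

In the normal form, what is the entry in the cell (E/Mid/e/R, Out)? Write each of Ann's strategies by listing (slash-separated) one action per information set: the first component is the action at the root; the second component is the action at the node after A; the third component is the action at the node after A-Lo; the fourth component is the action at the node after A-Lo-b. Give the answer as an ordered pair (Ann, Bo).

Trace the play path from the root:
  Ann plays E
→ terminal payoff (4, 6).
(Ann's choice at the node after A is never reached on this path, so it doesn't affect the outcome.)

(4, 6)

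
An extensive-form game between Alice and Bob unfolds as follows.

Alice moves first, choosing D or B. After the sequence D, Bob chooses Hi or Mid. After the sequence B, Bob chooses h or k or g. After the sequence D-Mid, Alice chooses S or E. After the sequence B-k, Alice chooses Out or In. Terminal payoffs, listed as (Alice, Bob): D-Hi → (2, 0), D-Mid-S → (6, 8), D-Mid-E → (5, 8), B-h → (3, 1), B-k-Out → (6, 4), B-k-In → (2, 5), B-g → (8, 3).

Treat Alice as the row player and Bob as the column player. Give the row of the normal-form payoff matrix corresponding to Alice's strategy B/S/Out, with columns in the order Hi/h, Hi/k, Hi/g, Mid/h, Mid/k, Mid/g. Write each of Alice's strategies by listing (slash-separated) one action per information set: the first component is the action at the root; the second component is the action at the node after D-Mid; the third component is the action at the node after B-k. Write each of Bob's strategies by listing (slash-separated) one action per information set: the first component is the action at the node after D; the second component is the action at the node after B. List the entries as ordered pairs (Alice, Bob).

vs Hi/h: Alice plays B → Bob plays h at [B] → (3, 1)
vs Hi/k: Alice plays B → Bob plays k at [B] → Alice plays Out at [B-k] → (6, 4)
vs Hi/g: Alice plays B → Bob plays g at [B] → (8, 3)
vs Mid/h: Alice plays B → Bob plays h at [B] → (3, 1)
vs Mid/k: Alice plays B → Bob plays k at [B] → Alice plays Out at [B-k] → (6, 4)
vs Mid/g: Alice plays B → Bob plays g at [B] → (8, 3)

(3,1) (6,4) (8,3) (3,1) (6,4) (8,3)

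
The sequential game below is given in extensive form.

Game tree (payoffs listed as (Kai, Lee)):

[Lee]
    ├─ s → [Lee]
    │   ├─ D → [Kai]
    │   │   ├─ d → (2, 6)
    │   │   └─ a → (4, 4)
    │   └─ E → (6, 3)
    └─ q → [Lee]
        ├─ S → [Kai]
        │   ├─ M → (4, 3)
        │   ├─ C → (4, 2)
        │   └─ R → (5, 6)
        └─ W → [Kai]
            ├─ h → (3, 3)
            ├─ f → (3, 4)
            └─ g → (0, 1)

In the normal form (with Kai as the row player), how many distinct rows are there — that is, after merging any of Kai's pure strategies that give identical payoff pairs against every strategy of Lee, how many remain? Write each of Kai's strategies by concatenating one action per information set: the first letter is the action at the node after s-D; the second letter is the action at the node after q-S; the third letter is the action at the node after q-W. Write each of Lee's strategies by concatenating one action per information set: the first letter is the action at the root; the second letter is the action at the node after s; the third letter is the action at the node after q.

Kai has 18 pure strategies: dMh, dMf, dMg, dCh, dCf, dCg, dRh, dRf, dRg, aMh, aMf, aMg, aCh, aCf, aCg, aRh, aRf, aRg. Columns: sDS, sDW, sES, sEW, qDS, qDW, qES, qEW.
{dMh} → row (2,6) (2,6) (6,3) (6,3) (4,3) (3,3) (4,3) (3,3)
{dMf} → row (2,6) (2,6) (6,3) (6,3) (4,3) (3,4) (4,3) (3,4)
{dMg} → row (2,6) (2,6) (6,3) (6,3) (4,3) (0,1) (4,3) (0,1)
{dCh} → row (2,6) (2,6) (6,3) (6,3) (4,2) (3,3) (4,2) (3,3)
{dCf} → row (2,6) (2,6) (6,3) (6,3) (4,2) (3,4) (4,2) (3,4)
{dCg} → row (2,6) (2,6) (6,3) (6,3) (4,2) (0,1) (4,2) (0,1)
{dRh} → row (2,6) (2,6) (6,3) (6,3) (5,6) (3,3) (5,6) (3,3)
{dRf} → row (2,6) (2,6) (6,3) (6,3) (5,6) (3,4) (5,6) (3,4)
{dRg} → row (2,6) (2,6) (6,3) (6,3) (5,6) (0,1) (5,6) (0,1)
{aMh} → row (4,4) (4,4) (6,3) (6,3) (4,3) (3,3) (4,3) (3,3)
{aMf} → row (4,4) (4,4) (6,3) (6,3) (4,3) (3,4) (4,3) (3,4)
{aMg} → row (4,4) (4,4) (6,3) (6,3) (4,3) (0,1) (4,3) (0,1)
{aCh} → row (4,4) (4,4) (6,3) (6,3) (4,2) (3,3) (4,2) (3,3)
{aCf} → row (4,4) (4,4) (6,3) (6,3) (4,2) (3,4) (4,2) (3,4)
{aCg} → row (4,4) (4,4) (6,3) (6,3) (4,2) (0,1) (4,2) (0,1)
{aRh} → row (4,4) (4,4) (6,3) (6,3) (5,6) (3,3) (5,6) (3,3)
{aRf} → row (4,4) (4,4) (6,3) (6,3) (5,6) (3,4) (5,6) (3,4)
{aRg} → row (4,4) (4,4) (6,3) (6,3) (5,6) (0,1) (5,6) (0,1)
That's 18 distinct rows out of 18 strategies.

18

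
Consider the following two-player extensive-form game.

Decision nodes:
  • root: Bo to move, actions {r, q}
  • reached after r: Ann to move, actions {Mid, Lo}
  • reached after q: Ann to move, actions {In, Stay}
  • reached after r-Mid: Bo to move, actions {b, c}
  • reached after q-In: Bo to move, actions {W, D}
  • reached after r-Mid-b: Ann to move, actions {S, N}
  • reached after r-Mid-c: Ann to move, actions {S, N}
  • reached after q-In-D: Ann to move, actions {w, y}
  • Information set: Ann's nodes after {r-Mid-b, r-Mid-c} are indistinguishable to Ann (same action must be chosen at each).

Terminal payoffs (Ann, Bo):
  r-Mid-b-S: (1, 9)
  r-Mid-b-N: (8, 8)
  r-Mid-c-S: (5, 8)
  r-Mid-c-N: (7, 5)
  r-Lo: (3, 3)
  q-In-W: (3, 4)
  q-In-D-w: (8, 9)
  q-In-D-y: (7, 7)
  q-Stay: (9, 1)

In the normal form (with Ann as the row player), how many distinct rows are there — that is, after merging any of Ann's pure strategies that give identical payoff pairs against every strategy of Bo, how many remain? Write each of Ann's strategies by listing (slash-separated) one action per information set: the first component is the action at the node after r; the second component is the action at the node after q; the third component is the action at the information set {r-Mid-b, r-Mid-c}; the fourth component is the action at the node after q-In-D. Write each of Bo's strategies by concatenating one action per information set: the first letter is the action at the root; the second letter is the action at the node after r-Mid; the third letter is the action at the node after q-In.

9

Ann has 16 pure strategies: Mid/In/S/w, Mid/In/S/y, Mid/In/N/w, Mid/In/N/y, Mid/Stay/S/w, Mid/Stay/S/y, Mid/Stay/N/w, Mid/Stay/N/y, Lo/In/S/w, Lo/In/S/y, Lo/In/N/w, Lo/In/N/y, Lo/Stay/S/w, Lo/Stay/S/y, Lo/Stay/N/w, Lo/Stay/N/y. Columns: rbW, rbD, rcW, rcD, qbW, qbD, qcW, qcD.
{Mid/In/S/w} → row (1,9) (1,9) (5,8) (5,8) (3,4) (8,9) (3,4) (8,9)
{Mid/In/S/y} → row (1,9) (1,9) (5,8) (5,8) (3,4) (7,7) (3,4) (7,7)
{Mid/In/N/w} → row (8,8) (8,8) (7,5) (7,5) (3,4) (8,9) (3,4) (8,9)
{Mid/In/N/y} → row (8,8) (8,8) (7,5) (7,5) (3,4) (7,7) (3,4) (7,7)
{Mid/Stay/S/w, Mid/Stay/S/y} → row (1,9) (1,9) (5,8) (5,8) (9,1) (9,1) (9,1) (9,1)
{Mid/Stay/N/w, Mid/Stay/N/y} → row (8,8) (8,8) (7,5) (7,5) (9,1) (9,1) (9,1) (9,1)
{Lo/In/S/w, Lo/In/N/w} → row (3,3) (3,3) (3,3) (3,3) (3,4) (8,9) (3,4) (8,9)
{Lo/In/S/y, Lo/In/N/y} → row (3,3) (3,3) (3,3) (3,3) (3,4) (7,7) (3,4) (7,7)
{Lo/Stay/S/w, Lo/Stay/S/y, Lo/Stay/N/w, Lo/Stay/N/y} → row (3,3) (3,3) (3,3) (3,3) (9,1) (9,1) (9,1) (9,1)
That's 9 distinct rows out of 16 strategies.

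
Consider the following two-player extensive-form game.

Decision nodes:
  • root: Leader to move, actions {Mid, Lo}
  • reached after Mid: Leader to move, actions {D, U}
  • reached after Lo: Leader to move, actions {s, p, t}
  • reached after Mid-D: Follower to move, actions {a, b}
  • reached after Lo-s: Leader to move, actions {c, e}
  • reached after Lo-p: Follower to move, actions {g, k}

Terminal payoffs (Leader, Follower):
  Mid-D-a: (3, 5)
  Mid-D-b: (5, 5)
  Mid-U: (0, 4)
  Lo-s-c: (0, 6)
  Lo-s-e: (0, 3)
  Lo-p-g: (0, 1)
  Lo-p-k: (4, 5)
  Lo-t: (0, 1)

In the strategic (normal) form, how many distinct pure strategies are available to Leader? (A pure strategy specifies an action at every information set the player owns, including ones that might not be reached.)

24

Leader owns the root with actions {Mid, Lo} — two choices.
Leader owns the node after Mid with actions {D, U} — two choices.
Leader owns the node after Lo with actions {s, p, t} — three choices.
Leader owns the node after Lo-s with actions {c, e} — two choices.
A pure strategy fixes one action at each information set independently, so the count is the product 2 × 2 × 3 × 2 = 24.
(For reference, Follower has 4 pure strategies, giving a 24×4 normal-form matrix.)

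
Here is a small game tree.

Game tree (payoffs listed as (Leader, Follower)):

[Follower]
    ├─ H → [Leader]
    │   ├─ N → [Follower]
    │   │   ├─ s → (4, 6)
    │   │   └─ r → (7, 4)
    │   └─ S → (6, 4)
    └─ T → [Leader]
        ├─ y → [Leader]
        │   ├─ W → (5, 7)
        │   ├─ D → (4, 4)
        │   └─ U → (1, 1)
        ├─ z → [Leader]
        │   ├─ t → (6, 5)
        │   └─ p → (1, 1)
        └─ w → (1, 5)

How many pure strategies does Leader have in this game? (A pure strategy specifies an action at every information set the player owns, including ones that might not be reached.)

36

Leader owns the node after H with actions {N, S} — two choices.
Leader owns the node after T with actions {y, z, w} — three choices.
Leader owns the node after T-y with actions {W, D, U} — three choices.
Leader owns the node after T-z with actions {t, p} — two choices.
A pure strategy fixes one action at each information set independently, so the count is the product 2 × 3 × 3 × 2 = 36.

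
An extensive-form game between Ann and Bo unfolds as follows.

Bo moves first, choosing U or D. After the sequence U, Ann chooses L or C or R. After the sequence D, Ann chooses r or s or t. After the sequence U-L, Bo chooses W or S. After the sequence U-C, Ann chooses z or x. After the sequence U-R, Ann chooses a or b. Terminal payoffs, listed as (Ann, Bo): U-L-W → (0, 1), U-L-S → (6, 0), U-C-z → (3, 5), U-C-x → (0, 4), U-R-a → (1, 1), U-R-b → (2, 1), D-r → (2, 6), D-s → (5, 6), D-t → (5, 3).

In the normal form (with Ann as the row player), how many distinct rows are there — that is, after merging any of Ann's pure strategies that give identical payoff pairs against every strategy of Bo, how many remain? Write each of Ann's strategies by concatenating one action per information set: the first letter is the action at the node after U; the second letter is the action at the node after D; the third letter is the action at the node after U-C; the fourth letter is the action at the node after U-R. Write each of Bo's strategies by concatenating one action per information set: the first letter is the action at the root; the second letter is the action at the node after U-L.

Ann has 36 pure strategies: Lrza, Lrzb, Lrxa, Lrxb, Lsza, Lszb, Lsxa, Lsxb, Ltza, Ltzb, Ltxa, Ltxb, Crza, Crzb, Crxa, Crxb, Csza, Cszb, Csxa, Csxb, Ctza, Ctzb, Ctxa, Ctxb, Rrza, Rrzb, Rrxa, Rrxb, Rsza, Rszb, Rsxa, Rsxb, Rtza, Rtzb, Rtxa, Rtxb. Columns: UW, US, DW, DS.
{Lrza, Lrzb, Lrxa, Lrxb} → row (0,1) (6,0) (2,6) (2,6)
{Lsza, Lszb, Lsxa, Lsxb} → row (0,1) (6,0) (5,6) (5,6)
{Ltza, Ltzb, Ltxa, Ltxb} → row (0,1) (6,0) (5,3) (5,3)
{Crza, Crzb} → row (3,5) (3,5) (2,6) (2,6)
{Crxa, Crxb} → row (0,4) (0,4) (2,6) (2,6)
{Csza, Cszb} → row (3,5) (3,5) (5,6) (5,6)
{Csxa, Csxb} → row (0,4) (0,4) (5,6) (5,6)
{Ctza, Ctzb} → row (3,5) (3,5) (5,3) (5,3)
{Ctxa, Ctxb} → row (0,4) (0,4) (5,3) (5,3)
{Rrza, Rrxa} → row (1,1) (1,1) (2,6) (2,6)
{Rrzb, Rrxb} → row (2,1) (2,1) (2,6) (2,6)
{Rsza, Rsxa} → row (1,1) (1,1) (5,6) (5,6)
{Rszb, Rsxb} → row (2,1) (2,1) (5,6) (5,6)
{Rtza, Rtxa} → row (1,1) (1,1) (5,3) (5,3)
{Rtzb, Rtxb} → row (2,1) (2,1) (5,3) (5,3)
That's 15 distinct rows out of 36 strategies.

15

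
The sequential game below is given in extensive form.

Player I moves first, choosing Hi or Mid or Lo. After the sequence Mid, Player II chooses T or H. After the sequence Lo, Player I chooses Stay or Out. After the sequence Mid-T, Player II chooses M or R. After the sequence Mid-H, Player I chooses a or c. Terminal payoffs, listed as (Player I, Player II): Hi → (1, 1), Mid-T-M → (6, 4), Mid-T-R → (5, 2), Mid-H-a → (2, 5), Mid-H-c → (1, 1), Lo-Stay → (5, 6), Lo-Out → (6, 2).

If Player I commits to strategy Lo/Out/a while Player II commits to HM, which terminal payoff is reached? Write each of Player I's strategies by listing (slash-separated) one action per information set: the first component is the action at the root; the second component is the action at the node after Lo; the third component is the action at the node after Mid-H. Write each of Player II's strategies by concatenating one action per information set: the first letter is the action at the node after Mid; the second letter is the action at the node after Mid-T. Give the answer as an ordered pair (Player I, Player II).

(6, 2)

Trace the play path from the root:
  Player I plays Lo
  Player I plays Out at [Lo]
→ terminal payoff (6, 2).
(Player I's choice at the node after Mid-H is never reached on this path, so it doesn't affect the outcome.)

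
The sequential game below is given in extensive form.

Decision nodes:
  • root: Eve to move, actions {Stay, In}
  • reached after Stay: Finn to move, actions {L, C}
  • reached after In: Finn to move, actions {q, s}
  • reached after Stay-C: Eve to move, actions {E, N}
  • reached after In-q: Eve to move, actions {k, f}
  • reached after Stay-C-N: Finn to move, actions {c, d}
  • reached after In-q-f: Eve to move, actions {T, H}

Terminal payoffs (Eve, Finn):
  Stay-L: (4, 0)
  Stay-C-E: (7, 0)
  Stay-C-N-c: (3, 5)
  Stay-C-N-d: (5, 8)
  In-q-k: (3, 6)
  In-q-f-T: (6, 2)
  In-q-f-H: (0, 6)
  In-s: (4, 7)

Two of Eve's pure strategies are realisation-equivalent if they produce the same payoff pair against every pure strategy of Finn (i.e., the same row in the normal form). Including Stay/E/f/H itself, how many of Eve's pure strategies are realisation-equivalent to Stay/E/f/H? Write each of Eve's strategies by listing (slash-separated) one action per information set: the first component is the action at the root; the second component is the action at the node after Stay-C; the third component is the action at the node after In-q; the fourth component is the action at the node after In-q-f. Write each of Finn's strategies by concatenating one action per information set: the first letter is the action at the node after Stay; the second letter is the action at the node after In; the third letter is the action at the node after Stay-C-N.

Row for Stay/E/f/H (columns Lqc, Lqd, Lsc, Lsd, Cqc, Cqd, Csc, Csd): (4,0) (4,0) (4,0) (4,0) (7,0) (7,0) (7,0) (7,0).
Under Stay/E/f/H, Eve's choice at the node after In-q and at the node after In-q-f can never be reached regardless of what Finn does, so varying those choices leaves every outcome unchanged.
Holding the reachable choices fixed and varying the unreachable ones freely already gives 2 × 2 = 4 equivalent strategies.
No other strategy reproduces this row, so those 4 are the full class: Stay/E/k/T, Stay/E/k/H, Stay/E/f/T, Stay/E/f/H.

4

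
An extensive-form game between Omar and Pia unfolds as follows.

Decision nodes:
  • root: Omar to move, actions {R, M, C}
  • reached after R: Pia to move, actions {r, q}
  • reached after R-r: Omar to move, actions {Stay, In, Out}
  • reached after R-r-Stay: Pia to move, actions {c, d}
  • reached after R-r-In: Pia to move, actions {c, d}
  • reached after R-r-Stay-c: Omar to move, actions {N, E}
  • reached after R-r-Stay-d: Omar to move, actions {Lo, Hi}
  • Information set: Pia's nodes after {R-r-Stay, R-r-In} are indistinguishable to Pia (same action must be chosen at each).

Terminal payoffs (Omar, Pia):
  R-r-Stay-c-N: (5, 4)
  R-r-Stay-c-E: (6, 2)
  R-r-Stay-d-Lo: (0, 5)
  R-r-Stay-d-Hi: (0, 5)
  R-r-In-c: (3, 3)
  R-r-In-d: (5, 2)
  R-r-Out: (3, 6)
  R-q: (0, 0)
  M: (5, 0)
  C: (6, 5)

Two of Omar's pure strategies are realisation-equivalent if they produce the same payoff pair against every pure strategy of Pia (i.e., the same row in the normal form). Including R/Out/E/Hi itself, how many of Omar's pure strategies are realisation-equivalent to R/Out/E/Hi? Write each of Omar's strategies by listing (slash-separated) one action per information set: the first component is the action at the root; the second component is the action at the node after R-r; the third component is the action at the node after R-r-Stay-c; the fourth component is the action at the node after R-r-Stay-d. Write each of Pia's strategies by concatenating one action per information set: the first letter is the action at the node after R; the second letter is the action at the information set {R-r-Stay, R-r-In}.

Row for R/Out/E/Hi (columns rc, rd, qc, qd): (3,6) (3,6) (0,0) (0,0).
Under R/Out/E/Hi, Omar's choice at the node after R-r-Stay-c and at the node after R-r-Stay-d can never be reached regardless of what Pia does, so varying those choices leaves every outcome unchanged.
Holding the reachable choices fixed and varying the unreachable ones freely already gives 2 × 2 = 4 equivalent strategies.
No other strategy reproduces this row, so those 4 are the full class: R/Out/N/Lo, R/Out/N/Hi, R/Out/E/Lo, R/Out/E/Hi.

4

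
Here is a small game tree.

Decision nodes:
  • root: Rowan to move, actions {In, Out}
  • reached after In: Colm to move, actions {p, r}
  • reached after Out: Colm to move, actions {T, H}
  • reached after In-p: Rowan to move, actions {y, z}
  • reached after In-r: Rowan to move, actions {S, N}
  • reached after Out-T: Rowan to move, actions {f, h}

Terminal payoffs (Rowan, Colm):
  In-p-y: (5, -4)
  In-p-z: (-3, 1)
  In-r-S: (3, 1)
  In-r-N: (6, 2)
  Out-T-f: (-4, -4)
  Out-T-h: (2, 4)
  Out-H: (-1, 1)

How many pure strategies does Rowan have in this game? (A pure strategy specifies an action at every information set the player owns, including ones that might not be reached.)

Rowan owns the root with actions {In, Out} — two choices.
Rowan owns the node after In-p with actions {y, z} — two choices.
Rowan owns the node after In-r with actions {S, N} — two choices.
Rowan owns the node after Out-T with actions {f, h} — two choices.
A pure strategy fixes one action at each information set independently, so the count is the product 2 × 2 × 2 × 2 = 16.

16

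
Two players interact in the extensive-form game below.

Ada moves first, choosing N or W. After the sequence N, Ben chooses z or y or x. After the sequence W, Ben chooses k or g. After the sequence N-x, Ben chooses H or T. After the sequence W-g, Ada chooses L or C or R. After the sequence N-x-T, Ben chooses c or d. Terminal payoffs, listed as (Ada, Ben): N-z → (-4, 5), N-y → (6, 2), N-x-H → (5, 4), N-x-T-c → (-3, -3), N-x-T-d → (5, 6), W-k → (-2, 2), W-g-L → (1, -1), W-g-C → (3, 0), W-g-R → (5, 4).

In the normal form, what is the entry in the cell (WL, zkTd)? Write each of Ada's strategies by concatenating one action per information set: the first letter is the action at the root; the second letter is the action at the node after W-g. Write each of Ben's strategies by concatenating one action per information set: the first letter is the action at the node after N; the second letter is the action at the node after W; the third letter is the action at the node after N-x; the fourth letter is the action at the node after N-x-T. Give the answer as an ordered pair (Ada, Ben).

Trace the play path from the root:
  Ada plays W
  Ben plays k at [W]
→ terminal payoff (-2, 2).
(Ada's choice at the node after W-g is never reached on this path, so it doesn't affect the outcome.)

(-2, 2)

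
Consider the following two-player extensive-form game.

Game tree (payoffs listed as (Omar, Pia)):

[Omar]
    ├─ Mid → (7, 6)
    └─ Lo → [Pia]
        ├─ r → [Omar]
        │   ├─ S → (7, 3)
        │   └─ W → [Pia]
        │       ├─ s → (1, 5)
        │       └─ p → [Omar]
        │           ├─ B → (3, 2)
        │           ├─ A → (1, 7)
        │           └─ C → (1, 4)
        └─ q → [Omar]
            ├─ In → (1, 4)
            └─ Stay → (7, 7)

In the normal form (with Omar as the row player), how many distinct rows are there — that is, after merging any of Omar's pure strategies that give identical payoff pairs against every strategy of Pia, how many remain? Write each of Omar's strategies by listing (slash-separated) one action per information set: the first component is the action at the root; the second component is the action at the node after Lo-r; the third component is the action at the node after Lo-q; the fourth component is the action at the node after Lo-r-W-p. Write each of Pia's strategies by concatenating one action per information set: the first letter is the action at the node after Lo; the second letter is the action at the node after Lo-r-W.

Omar has 24 pure strategies: Mid/S/In/B, Mid/S/In/A, Mid/S/In/C, Mid/S/Stay/B, Mid/S/Stay/A, Mid/S/Stay/C, Mid/W/In/B, Mid/W/In/A, Mid/W/In/C, Mid/W/Stay/B, Mid/W/Stay/A, Mid/W/Stay/C, Lo/S/In/B, Lo/S/In/A, Lo/S/In/C, Lo/S/Stay/B, Lo/S/Stay/A, Lo/S/Stay/C, Lo/W/In/B, Lo/W/In/A, Lo/W/In/C, Lo/W/Stay/B, Lo/W/Stay/A, Lo/W/Stay/C. Columns: rs, rp, qs, qp.
{Mid/S/In/B, Mid/S/In/A, Mid/S/In/C, Mid/S/Stay/B, Mid/S/Stay/A, Mid/S/Stay/C, Mid/W/In/B, Mid/W/In/A, Mid/W/In/C, Mid/W/Stay/B, Mid/W/Stay/A, Mid/W/Stay/C} → row (7,6) (7,6) (7,6) (7,6)
{Lo/S/In/B, Lo/S/In/A, Lo/S/In/C} → row (7,3) (7,3) (1,4) (1,4)
{Lo/S/Stay/B, Lo/S/Stay/A, Lo/S/Stay/C} → row (7,3) (7,3) (7,7) (7,7)
{Lo/W/In/B} → row (1,5) (3,2) (1,4) (1,4)
{Lo/W/In/A} → row (1,5) (1,7) (1,4) (1,4)
{Lo/W/In/C} → row (1,5) (1,4) (1,4) (1,4)
{Lo/W/Stay/B} → row (1,5) (3,2) (7,7) (7,7)
{Lo/W/Stay/A} → row (1,5) (1,7) (7,7) (7,7)
{Lo/W/Stay/C} → row (1,5) (1,4) (7,7) (7,7)
That's 9 distinct rows out of 24 strategies.

9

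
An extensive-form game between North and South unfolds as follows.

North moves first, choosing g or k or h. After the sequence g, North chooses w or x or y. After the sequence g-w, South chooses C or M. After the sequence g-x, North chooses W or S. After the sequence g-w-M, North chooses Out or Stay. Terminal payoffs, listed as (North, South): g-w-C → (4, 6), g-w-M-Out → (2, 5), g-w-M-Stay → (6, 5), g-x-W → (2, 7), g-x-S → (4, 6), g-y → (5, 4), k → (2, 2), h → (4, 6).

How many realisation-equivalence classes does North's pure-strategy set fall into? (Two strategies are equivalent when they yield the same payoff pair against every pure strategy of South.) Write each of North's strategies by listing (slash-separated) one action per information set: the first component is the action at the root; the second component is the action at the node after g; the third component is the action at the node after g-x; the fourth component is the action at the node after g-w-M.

North has 36 pure strategies: g/w/W/Out, g/w/W/Stay, g/w/S/Out, g/w/S/Stay, g/x/W/Out, g/x/W/Stay, g/x/S/Out, g/x/S/Stay, g/y/W/Out, g/y/W/Stay, g/y/S/Out, g/y/S/Stay, k/w/W/Out, k/w/W/Stay, k/w/S/Out, k/w/S/Stay, k/x/W/Out, k/x/W/Stay, k/x/S/Out, k/x/S/Stay, k/y/W/Out, k/y/W/Stay, k/y/S/Out, k/y/S/Stay, h/w/W/Out, h/w/W/Stay, h/w/S/Out, h/w/S/Stay, h/x/W/Out, h/x/W/Stay, h/x/S/Out, h/x/S/Stay, h/y/W/Out, h/y/W/Stay, h/y/S/Out, h/y/S/Stay. Columns: C, M.
{g/w/W/Out, g/w/S/Out} → row (4,6) (2,5)
{g/w/W/Stay, g/w/S/Stay} → row (4,6) (6,5)
{g/x/W/Out, g/x/W/Stay} → row (2,7) (2,7)
{g/x/S/Out, g/x/S/Stay, h/w/W/Out, h/w/W/Stay, h/w/S/Out, h/w/S/Stay, h/x/W/Out, h/x/W/Stay, h/x/S/Out, h/x/S/Stay, h/y/W/Out, h/y/W/Stay, h/y/S/Out, h/y/S/Stay} → row (4,6) (4,6)
{g/y/W/Out, g/y/W/Stay, g/y/S/Out, g/y/S/Stay} → row (5,4) (5,4)
{k/w/W/Out, k/w/W/Stay, k/w/S/Out, k/w/S/Stay, k/x/W/Out, k/x/W/Stay, k/x/S/Out, k/x/S/Stay, k/y/W/Out, k/y/W/Stay, k/y/S/Out, k/y/S/Stay} → row (2,2) (2,2)
That's 6 distinct rows out of 36 strategies.

6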